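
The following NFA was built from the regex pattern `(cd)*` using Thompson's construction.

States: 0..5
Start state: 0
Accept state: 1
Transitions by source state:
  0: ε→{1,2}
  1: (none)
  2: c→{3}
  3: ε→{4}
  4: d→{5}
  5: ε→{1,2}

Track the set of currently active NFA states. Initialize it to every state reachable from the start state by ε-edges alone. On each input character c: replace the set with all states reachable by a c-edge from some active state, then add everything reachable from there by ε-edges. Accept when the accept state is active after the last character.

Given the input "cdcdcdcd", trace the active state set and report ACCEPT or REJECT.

start: ε-closure({0}) = {0,1,2}
'c' @ 1: {3,4}
'd' @ 2: {1,2,5}  (accept∈set)
'c' @ 3: {3,4}
'd' @ 4: {1,2,5}  (accept∈set)
'c' @ 5: {3,4}
'd' @ 6: {1,2,5}  (accept∈set)
'c' @ 7: {3,4}
'd' @ 8: {1,2,5}  (accept∈set)
end set {1,2,5} — state 1 in

Answer: ACCEPT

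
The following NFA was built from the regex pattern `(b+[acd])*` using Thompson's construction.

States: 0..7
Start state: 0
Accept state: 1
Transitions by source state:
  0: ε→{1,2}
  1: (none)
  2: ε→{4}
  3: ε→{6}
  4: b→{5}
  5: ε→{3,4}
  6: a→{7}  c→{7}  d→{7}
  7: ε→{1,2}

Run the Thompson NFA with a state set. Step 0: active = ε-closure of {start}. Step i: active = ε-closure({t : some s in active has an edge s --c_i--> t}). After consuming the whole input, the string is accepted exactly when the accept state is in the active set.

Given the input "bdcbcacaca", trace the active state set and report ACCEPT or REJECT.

start: ε-closure({0}) = {0,1,2,4}
'b' @ 1: {3,4,5,6}
'd' @ 2: {1,2,4,7}  ✓accept
'c' @ 3: {}  — dead — no transitions
rest 'bcacaca' ignored (set empty)
after full input: {}  (accept=1 not in)

Answer: REJECT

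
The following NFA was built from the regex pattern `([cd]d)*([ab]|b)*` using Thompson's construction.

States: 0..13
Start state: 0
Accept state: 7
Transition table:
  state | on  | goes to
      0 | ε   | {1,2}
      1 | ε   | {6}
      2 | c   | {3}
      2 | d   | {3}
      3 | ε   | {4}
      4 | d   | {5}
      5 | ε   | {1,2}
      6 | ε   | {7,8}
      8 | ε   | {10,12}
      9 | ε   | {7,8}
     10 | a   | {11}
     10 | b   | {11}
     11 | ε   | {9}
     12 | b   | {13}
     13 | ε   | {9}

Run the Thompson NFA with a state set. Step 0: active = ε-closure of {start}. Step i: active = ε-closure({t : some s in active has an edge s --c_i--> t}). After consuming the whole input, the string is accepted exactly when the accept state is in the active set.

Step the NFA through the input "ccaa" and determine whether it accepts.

start: ε-closure({0}) = {0,1,2,6,7,8,10,12}
'c' @ 1: {3,4}
'c' @ 2: {}  — no active states
rest 'aa' ignored (set empty)
after full input: {}  (accept=7 not in)

Answer: REJECT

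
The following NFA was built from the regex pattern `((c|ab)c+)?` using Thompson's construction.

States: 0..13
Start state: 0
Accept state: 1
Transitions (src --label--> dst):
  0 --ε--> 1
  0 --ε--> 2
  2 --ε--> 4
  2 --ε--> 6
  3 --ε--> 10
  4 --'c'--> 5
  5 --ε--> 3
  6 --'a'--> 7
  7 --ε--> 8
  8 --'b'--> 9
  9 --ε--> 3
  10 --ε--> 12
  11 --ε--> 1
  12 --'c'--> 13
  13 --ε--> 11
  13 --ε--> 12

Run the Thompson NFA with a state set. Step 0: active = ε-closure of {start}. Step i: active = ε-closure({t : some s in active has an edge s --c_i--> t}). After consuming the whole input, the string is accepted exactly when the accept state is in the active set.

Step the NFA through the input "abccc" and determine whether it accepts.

Answer: ACCEPT

Steps:
initial (ε-close {0}): {0,1,2,4,6}
'a' @ 1: {7,8}
'b' @ 2: {3,9,10,12}
'c' @ 3: {1,11,12,13}  (accept∈set)
'c' @ 4: {1,11,12,13}  (accept∈set)
'c' @ 5: {1,11,12,13}  (accept∈set)
after full input: {1,11,12,13}  (accept=1 in)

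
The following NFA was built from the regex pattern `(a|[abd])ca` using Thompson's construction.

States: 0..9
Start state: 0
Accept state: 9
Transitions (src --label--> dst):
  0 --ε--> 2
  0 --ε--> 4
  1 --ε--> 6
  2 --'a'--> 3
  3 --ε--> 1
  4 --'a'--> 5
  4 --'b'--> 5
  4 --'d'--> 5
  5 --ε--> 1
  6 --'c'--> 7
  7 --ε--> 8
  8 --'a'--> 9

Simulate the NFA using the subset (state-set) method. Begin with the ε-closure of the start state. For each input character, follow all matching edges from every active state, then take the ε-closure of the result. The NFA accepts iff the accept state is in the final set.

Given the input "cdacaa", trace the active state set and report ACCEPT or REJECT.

Answer: REJECT

Trace:
initial (ε-close {0}): {0,2,4}
'c' @ 1: {}  — no active states
rest 'dacaa' ignored (set empty)
final: {}; accept 9 not in set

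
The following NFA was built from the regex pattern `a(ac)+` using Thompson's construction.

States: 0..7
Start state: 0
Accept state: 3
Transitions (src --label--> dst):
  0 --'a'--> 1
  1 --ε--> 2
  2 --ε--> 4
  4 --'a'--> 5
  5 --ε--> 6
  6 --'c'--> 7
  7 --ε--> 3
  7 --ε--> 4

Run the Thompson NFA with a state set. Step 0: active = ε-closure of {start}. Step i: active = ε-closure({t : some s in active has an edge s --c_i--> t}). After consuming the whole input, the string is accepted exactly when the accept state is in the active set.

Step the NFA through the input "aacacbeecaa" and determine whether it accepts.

Answer: REJECT

Trace:
S₀ = ε-closure({0}) = {0}
'a' @ 1: {1,2,4}
'a' @ 2: {5,6}
'c' @ 3: {3,4,7}  [accepting]
'a' @ 4: {5,6}
'c' @ 5: {3,4,7}  [accepting]
'b' @ 6: {}  — dead — no transitions
rest 'eecaa' ignored (set empty)
after full input: {}  (accept=3 not in)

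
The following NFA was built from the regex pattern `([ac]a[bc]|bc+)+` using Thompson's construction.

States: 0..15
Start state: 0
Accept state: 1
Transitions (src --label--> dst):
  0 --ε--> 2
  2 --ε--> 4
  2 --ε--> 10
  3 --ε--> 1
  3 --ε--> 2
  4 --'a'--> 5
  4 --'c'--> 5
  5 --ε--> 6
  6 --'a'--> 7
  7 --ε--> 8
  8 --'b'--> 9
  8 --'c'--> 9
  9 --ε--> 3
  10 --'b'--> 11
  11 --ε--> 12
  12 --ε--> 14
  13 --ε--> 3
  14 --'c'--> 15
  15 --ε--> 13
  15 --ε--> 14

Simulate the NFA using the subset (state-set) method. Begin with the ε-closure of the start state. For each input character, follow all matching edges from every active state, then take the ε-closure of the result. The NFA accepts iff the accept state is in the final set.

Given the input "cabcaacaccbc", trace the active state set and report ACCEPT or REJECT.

Answer: REJECT

Trace:
start: ε-closure({0}) = {0,2,4,10}
'c' @ 1: {5,6}
'a' @ 2: {7,8}
'b' @ 3: {1,2,3,4,9,10}  [accepting]
'c' @ 4: {5,6}
'a' @ 5: {7,8}
'a' @ 6: {}  — no active states
rest 'caccbc' ignored (set empty)
after full input: {}  (accept=1 not in)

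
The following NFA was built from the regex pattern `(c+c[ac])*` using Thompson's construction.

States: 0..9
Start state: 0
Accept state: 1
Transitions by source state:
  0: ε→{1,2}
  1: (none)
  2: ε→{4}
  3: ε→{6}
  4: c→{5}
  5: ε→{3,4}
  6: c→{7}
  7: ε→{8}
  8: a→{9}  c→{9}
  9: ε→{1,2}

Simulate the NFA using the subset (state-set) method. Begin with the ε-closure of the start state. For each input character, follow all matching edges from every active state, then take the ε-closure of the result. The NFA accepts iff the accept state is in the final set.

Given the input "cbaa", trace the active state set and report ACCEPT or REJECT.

S₀ = ε-closure({0}) = {0,1,2,4}
'c' @ 1: {3,4,5,6}
'b' @ 2: {}  — state set empty
rest 'aa' ignored (set empty)
after full input: {}  (accept=1 not in)

Answer: REJECT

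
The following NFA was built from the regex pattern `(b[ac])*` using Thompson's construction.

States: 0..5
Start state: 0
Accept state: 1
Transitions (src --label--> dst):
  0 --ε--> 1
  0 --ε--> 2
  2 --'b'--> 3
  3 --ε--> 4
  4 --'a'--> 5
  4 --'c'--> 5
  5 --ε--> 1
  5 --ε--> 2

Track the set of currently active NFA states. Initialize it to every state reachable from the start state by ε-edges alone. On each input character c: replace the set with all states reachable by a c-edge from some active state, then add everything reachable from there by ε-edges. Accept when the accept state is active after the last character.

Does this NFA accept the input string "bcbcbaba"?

S₀ = ε-closure({0}) = {0,1,2}
'b' @ 1: {3,4}
'c' @ 2: {1,2,5}  [accepting]
'b' @ 3: {3,4}
'c' @ 4: {1,2,5}  [accepting]
'b' @ 5: {3,4}
'a' @ 6: {1,2,5}  [accepting]
'b' @ 7: {3,4}
'a' @ 8: {1,2,5}  [accepting]
final: {1,2,5}; accept 1 in set

Answer: ACCEPT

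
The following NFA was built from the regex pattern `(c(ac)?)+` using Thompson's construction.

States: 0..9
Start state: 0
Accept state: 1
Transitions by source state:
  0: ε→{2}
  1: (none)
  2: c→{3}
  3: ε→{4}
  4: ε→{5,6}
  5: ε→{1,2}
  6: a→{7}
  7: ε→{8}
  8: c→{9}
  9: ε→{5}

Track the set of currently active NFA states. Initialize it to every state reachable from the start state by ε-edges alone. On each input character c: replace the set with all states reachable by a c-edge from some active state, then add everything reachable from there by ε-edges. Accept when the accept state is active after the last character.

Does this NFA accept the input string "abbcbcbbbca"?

initial (ε-close {0}): {0,2}
'a' @ 1: {}  — no active states
rest 'bbcbcbbbca' ignored (set empty)
final: {}; accept 1 not in set

Answer: REJECT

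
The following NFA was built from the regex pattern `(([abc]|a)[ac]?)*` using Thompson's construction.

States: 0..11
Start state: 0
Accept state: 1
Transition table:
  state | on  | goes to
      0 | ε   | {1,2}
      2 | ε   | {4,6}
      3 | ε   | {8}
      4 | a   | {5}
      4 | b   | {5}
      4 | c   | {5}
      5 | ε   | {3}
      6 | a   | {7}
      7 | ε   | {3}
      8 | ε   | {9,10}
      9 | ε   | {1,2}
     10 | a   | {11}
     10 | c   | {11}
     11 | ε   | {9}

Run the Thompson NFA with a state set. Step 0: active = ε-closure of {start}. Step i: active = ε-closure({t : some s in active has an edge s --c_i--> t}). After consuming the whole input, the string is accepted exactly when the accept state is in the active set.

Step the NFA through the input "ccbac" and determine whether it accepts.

start: ε-closure({0}) = {0,1,2,4,6}
'c' @ 1: {1,2,3,4,5,6,8,9,10}  [accepting]
'c' @ 2: {1,2,3,4,5,6,8,9,10,11}  [accepting]
'b' @ 3: {1,2,3,4,5,6,8,9,10}  [accepting]
'a' @ 4: {1,2,3,4,5,6,7,8,9,10,11}  [accepting]
'c' @ 5: {1,2,3,4,5,6,8,9,10,11}  [accepting]
final: {1,2,3,4,5,6,8,9,10,11}; accept 1 in set

Answer: ACCEPT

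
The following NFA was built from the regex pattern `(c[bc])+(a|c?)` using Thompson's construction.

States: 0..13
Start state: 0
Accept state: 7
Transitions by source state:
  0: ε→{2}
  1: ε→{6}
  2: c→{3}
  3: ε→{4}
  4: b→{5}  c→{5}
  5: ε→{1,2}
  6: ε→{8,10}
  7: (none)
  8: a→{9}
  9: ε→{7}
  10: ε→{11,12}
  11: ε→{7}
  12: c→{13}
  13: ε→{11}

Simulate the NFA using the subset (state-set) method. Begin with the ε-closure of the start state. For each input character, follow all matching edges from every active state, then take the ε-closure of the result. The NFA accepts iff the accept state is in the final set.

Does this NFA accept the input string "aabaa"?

initial (ε-close {0}): {0,2}
'a' @ 1: {}  — dead — no transitions
rest 'abaa' ignored (set empty)
final: {}; accept 7 not in set

Answer: REJECT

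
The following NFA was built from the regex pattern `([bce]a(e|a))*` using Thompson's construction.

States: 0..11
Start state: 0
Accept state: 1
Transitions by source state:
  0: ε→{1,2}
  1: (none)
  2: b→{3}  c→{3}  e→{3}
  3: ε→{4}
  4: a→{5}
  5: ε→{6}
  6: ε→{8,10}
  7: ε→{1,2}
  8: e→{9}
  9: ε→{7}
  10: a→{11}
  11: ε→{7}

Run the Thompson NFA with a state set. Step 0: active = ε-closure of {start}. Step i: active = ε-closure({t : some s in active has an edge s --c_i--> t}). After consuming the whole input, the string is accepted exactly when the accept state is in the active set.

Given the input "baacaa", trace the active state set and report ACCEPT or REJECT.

Answer: ACCEPT

Steps:
start: ε-closure({0}) = {0,1,2}
'b' @ 1: {3,4}
'a' @ 2: {5,6,8,10}
'a' @ 3: {1,2,7,11}  [accepting]
'c' @ 4: {3,4}
'a' @ 5: {5,6,8,10}
'a' @ 6: {1,2,7,11}  [accepting]
end set {1,2,7,11} — state 1 in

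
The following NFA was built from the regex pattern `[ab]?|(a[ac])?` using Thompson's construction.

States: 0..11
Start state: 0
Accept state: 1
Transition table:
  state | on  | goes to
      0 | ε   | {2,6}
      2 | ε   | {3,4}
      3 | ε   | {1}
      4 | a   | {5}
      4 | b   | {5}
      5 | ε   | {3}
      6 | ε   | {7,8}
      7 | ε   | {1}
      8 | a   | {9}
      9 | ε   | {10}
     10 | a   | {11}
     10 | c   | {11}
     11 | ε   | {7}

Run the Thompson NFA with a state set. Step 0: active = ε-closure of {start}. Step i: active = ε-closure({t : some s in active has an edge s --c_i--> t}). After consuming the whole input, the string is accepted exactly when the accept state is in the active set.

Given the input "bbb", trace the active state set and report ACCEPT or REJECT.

Answer: REJECT

Steps:
S₀ = ε-closure({0}) = {0,1,2,3,4,6,7,8}
'b' @ 1: {1,3,5}  ✓accept
'b' @ 2: {}  — no active states
rest 'b' ignored (set empty)
end set {} — state 1 not in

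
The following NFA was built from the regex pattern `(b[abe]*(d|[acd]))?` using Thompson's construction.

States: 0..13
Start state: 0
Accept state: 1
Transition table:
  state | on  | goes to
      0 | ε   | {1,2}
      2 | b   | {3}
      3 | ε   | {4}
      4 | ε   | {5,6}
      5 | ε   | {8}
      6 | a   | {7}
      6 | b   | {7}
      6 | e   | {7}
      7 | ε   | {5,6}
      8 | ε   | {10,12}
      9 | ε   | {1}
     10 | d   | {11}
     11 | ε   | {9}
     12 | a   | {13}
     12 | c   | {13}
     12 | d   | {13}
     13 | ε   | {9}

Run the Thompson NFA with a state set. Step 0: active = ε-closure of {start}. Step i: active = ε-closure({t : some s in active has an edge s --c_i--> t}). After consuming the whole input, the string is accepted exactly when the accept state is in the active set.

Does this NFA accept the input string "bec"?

start: ε-closure({0}) = {0,1,2}
'b' @ 1: {3,4,5,6,8,10,12}
'e' @ 2: {5,6,7,8,10,12}
'c' @ 3: {1,9,13}  [accepting]
final: {1,9,13}; accept 1 in set

Answer: ACCEPT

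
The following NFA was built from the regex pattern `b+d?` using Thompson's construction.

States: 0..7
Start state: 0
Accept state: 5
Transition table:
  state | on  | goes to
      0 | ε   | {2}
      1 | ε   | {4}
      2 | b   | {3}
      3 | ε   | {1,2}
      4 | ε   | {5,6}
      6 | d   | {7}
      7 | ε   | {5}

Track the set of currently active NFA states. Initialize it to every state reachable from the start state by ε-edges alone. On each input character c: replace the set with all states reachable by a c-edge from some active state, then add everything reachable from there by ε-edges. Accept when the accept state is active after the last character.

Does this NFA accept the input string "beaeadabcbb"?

Answer: REJECT

Derivation:
S₀ = ε-closure({0}) = {0,2}
'b' @ 1: {1,2,3,4,5,6}  [accepting]
'e' @ 2: {}  — dead — no transitions
rest 'aeadabcbb' ignored (set empty)
end set {} — state 5 not in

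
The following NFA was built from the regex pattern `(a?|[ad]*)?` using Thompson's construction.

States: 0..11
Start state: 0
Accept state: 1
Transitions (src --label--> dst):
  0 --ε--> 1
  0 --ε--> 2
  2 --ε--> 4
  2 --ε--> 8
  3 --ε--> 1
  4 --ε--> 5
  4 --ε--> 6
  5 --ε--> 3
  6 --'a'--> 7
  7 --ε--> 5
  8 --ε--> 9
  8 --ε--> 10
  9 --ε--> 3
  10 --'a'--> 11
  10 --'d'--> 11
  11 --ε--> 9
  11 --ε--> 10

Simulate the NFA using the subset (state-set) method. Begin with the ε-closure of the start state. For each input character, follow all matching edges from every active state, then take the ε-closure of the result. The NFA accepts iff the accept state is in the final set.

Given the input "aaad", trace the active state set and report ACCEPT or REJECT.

Answer: ACCEPT

Derivation:
initial (ε-close {0}): {0,1,2,3,4,5,6,8,9,10}
'a' @ 1: {1,3,5,7,9,10,11}  (accept∈set)
'a' @ 2: {1,3,9,10,11}  (accept∈set)
'a' @ 3: {1,3,9,10,11}  (accept∈set)
'd' @ 4: {1,3,9,10,11}  (accept∈set)
after full input: {1,3,9,10,11}  (accept=1 in)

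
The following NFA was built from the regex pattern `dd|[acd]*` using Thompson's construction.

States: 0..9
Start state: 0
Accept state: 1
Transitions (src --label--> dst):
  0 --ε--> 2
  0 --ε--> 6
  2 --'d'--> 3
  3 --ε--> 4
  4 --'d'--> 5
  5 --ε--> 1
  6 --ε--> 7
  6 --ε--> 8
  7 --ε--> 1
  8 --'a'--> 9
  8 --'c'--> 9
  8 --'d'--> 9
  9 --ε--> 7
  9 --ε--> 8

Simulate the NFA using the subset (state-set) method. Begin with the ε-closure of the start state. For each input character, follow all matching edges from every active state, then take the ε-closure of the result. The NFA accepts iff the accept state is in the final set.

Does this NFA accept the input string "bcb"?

S₀ = ε-closure({0}) = {0,1,2,6,7,8}
'b' @ 1: {}  — dead — no transitions
rest 'cb' ignored (set empty)
after full input: {}  (accept=1 not in)

Answer: REJECT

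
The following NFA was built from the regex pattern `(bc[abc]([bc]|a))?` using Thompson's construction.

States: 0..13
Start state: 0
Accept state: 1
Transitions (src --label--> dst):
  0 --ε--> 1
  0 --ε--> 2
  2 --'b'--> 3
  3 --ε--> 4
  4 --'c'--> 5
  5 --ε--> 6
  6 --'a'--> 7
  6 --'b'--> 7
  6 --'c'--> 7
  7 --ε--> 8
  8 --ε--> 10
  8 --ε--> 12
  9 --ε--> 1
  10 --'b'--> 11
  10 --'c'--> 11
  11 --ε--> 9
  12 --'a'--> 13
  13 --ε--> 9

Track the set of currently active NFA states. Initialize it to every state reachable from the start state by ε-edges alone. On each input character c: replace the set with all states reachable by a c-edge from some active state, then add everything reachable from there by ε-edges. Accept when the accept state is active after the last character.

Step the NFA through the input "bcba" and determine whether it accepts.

Answer: ACCEPT

Steps:
S₀ = ε-closure({0}) = {0,1,2}
'b' @ 1: {3,4}
'c' @ 2: {5,6}
'b' @ 3: {7,8,10,12}
'a' @ 4: {1,9,13}  [accepting]
final: {1,9,13}; accept 1 in set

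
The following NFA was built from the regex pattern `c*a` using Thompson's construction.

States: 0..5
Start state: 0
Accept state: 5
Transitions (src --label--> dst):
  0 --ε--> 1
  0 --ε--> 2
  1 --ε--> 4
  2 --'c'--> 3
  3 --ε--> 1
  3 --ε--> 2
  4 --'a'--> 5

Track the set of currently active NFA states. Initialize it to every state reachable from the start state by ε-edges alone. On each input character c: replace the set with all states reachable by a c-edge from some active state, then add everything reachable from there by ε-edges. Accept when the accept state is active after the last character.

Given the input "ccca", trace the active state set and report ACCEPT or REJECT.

S₀ = ε-closure({0}) = {0,1,2,4}
'c' @ 1: {1,2,3,4}
'c' @ 2: {1,2,3,4}
'c' @ 3: {1,2,3,4}
'a' @ 4: {5}  ✓accept
after full input: {5}  (accept=5 in)

Answer: ACCEPT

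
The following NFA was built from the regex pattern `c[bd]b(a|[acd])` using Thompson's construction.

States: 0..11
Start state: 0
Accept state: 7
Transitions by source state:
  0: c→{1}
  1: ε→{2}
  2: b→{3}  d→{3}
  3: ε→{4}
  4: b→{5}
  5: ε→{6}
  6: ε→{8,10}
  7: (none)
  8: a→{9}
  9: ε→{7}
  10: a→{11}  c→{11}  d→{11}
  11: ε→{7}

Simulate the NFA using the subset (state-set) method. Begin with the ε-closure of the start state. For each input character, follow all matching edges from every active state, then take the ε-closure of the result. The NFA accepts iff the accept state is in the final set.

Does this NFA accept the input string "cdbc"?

start: ε-closure({0}) = {0}
'c' @ 1: {1,2}
'd' @ 2: {3,4}
'b' @ 3: {5,6,8,10}
'c' @ 4: {7,11}  [accepting]
after full input: {7,11}  (accept=7 in)

Answer: ACCEPT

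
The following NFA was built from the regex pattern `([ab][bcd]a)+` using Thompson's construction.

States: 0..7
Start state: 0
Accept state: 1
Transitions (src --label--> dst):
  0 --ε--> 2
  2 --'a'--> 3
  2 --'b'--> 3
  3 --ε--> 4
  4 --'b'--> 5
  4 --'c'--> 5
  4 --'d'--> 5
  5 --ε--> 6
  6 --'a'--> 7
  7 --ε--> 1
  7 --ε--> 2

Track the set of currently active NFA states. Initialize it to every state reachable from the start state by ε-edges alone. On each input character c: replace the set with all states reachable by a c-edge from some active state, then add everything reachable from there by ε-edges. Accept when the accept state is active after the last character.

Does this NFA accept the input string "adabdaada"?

Answer: ACCEPT

Trace:
S₀ = ε-closure({0}) = {0,2}
'a' @ 1: {3,4}
'd' @ 2: {5,6}
'a' @ 3: {1,2,7}  (accept∈set)
'b' @ 4: {3,4}
'd' @ 5: {5,6}
'a' @ 6: {1,2,7}  (accept∈set)
'a' @ 7: {3,4}
'd' @ 8: {5,6}
'a' @ 9: {1,2,7}  (accept∈set)
end set {1,2,7} — state 1 in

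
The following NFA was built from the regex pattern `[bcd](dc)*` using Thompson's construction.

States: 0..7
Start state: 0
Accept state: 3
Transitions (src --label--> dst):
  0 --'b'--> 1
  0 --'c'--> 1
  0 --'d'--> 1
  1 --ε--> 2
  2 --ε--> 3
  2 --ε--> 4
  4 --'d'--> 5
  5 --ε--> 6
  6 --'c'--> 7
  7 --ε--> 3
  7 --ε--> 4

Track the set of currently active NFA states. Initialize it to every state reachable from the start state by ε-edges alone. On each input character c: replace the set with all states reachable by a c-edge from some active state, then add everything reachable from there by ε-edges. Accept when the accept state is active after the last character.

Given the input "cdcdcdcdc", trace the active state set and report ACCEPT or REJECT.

start: ε-closure({0}) = {0}
'c' @ 1: {1,2,3,4}  (accept∈set)
'd' @ 2: {5,6}
'c' @ 3: {3,4,7}  (accept∈set)
'd' @ 4: {5,6}
'c' @ 5: {3,4,7}  (accept∈set)
'd' @ 6: {5,6}
'c' @ 7: {3,4,7}  (accept∈set)
'd' @ 8: {5,6}
'c' @ 9: {3,4,7}  (accept∈set)
after full input: {3,4,7}  (accept=3 in)

Answer: ACCEPT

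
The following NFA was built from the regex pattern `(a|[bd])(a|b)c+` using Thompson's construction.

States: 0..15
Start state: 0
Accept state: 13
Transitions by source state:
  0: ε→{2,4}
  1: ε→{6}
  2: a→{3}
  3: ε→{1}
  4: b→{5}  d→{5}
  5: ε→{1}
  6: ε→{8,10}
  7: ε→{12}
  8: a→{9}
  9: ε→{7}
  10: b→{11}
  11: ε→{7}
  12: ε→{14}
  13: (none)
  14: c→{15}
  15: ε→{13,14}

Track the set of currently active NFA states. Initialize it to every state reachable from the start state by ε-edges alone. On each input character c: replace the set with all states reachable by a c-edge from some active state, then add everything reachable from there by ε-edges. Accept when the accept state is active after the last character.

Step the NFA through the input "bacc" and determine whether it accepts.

initial (ε-close {0}): {0,2,4}
'b' @ 1: {1,5,6,8,10}
'a' @ 2: {7,9,12,14}
'c' @ 3: {13,14,15}  [accepting]
'c' @ 4: {13,14,15}  [accepting]
after full input: {13,14,15}  (accept=13 in)

Answer: ACCEPT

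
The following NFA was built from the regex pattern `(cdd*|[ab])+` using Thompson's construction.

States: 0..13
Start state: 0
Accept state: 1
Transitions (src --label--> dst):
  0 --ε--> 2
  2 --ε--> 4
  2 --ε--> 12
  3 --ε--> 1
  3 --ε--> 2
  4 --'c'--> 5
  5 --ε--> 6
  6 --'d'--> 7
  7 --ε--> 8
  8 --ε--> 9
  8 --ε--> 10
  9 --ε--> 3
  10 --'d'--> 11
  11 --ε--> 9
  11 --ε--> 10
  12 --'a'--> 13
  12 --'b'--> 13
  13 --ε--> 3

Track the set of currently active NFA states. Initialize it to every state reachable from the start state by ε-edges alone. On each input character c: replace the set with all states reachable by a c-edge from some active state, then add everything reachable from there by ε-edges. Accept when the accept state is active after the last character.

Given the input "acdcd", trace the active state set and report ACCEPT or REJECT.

S₀ = ε-closure({0}) = {0,2,4,12}
'a' @ 1: {1,2,3,4,12,13}  ✓accept
'c' @ 2: {5,6}
'd' @ 3: {1,2,3,4,7,8,9,10,12}  ✓accept
'c' @ 4: {5,6}
'd' @ 5: {1,2,3,4,7,8,9,10,12}  ✓accept
final: {1,2,3,4,7,8,9,10,12}; accept 1 in set

Answer: ACCEPT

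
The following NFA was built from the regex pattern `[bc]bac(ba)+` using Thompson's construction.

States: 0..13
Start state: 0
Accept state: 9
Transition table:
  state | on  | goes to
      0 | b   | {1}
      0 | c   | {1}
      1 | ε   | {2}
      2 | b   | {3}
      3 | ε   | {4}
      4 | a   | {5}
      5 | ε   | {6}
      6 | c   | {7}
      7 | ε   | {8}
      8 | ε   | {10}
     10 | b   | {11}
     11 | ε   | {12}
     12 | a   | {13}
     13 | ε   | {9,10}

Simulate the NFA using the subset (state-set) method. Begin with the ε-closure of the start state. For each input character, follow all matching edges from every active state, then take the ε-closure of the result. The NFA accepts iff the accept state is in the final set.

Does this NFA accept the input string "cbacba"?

Answer: ACCEPT

Trace:
S₀ = ε-closure({0}) = {0}
'c' @ 1: {1,2}
'b' @ 2: {3,4}
'a' @ 3: {5,6}
'c' @ 4: {7,8,10}
'b' @ 5: {11,12}
'a' @ 6: {9,10,13}  ✓accept
end set {9,10,13} — state 9 in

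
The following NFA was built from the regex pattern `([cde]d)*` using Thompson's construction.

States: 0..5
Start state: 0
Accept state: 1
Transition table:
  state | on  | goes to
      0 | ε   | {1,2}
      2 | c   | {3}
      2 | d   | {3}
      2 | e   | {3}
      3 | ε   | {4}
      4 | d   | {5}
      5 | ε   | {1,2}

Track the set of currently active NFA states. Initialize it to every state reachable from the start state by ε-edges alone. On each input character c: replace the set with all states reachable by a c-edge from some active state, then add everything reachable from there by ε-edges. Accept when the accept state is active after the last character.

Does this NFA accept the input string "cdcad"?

Answer: REJECT

Trace:
initial (ε-close {0}): {0,1,2}
'c' @ 1: {3,4}
'd' @ 2: {1,2,5}  [accepting]
'c' @ 3: {3,4}
'a' @ 4: {}  — dead — no transitions
rest 'd' ignored (set empty)
after full input: {}  (accept=1 not in)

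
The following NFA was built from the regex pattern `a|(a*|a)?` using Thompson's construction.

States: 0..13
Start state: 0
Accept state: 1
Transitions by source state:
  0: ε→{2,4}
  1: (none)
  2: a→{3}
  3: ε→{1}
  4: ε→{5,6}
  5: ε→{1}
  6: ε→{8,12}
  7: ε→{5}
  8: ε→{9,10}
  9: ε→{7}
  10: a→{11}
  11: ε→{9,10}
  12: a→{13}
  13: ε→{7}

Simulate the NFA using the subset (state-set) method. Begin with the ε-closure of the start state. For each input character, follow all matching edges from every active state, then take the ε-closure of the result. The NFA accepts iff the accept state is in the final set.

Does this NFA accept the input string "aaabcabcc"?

Answer: REJECT

Trace:
initial (ε-close {0}): {0,1,2,4,5,6,7,8,9,10,12}
'a' @ 1: {1,3,5,7,9,10,11,13}  [accepting]
'a' @ 2: {1,5,7,9,10,11}  [accepting]
'a' @ 3: {1,5,7,9,10,11}  [accepting]
'b' @ 4: {}  — no active states
rest 'cabcc' ignored (set empty)
final: {}; accept 1 not in set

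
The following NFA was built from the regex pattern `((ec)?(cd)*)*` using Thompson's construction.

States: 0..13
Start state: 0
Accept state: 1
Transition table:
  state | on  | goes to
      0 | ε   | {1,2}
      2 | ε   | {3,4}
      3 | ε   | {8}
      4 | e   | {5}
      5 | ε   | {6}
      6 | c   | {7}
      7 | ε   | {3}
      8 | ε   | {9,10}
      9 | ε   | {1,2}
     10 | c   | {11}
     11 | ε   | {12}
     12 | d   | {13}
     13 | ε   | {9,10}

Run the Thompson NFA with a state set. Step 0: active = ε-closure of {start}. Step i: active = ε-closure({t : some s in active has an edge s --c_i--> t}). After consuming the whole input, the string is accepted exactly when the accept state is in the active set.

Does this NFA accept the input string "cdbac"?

Answer: REJECT

Trace:
start: ε-closure({0}) = {0,1,2,3,4,8,9,10}
'c' @ 1: {11,12}
'd' @ 2: {1,2,3,4,8,9,10,13}  (accept∈set)
'b' @ 3: {}  — dead — no transitions
rest 'ac' ignored (set empty)
end set {} — state 1 not in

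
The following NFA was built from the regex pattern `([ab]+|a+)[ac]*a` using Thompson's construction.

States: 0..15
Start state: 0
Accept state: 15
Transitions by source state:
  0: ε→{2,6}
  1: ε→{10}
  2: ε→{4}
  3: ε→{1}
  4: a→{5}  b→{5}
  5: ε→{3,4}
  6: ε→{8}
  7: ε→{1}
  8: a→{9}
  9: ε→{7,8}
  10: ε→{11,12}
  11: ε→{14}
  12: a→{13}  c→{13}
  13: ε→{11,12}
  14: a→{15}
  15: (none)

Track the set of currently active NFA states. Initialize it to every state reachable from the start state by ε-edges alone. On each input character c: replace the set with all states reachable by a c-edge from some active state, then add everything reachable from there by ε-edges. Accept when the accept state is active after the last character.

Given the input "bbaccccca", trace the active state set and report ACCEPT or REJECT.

start: ε-closure({0}) = {0,2,4,6,8}
'b' @ 1: {1,3,4,5,10,11,12,14}
'b' @ 2: {1,3,4,5,10,11,12,14}
'a' @ 3: {1,3,4,5,10,11,12,13,14,15}  ✓accept
'c' @ 4: {11,12,13,14}
'c' @ 5: {11,12,13,14}
'c' @ 6: {11,12,13,14}
'c' @ 7: {11,12,13,14}
'c' @ 8: {11,12,13,14}
'a' @ 9: {11,12,13,14,15}  ✓accept
end set {11,12,13,14,15} — state 15 in

Answer: ACCEPT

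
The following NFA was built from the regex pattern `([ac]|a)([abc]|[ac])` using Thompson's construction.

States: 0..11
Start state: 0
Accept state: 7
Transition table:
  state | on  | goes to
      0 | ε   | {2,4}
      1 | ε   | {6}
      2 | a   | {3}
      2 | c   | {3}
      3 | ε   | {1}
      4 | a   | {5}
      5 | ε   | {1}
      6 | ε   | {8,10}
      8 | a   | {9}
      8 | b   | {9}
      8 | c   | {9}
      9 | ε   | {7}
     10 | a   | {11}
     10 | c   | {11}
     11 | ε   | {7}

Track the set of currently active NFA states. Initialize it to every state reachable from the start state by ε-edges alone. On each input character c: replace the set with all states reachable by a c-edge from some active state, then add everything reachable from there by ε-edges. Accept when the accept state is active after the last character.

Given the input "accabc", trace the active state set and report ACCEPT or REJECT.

start: ε-closure({0}) = {0,2,4}
'a' @ 1: {1,3,5,6,8,10}
'c' @ 2: {7,9,11}  (accept∈set)
'c' @ 3: {}  — state set empty
rest 'abc' ignored (set empty)
final: {}; accept 7 not in set

Answer: REJECT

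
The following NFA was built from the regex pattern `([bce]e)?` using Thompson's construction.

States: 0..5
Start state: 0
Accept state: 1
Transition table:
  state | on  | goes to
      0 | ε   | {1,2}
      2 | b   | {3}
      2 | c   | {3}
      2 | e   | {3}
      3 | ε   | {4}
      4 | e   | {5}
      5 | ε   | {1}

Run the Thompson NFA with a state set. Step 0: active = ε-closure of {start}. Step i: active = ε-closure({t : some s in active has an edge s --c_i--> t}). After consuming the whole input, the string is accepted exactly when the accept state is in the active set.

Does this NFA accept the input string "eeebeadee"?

start: ε-closure({0}) = {0,1,2}
'e' @ 1: {3,4}
'e' @ 2: {1,5}  (accept∈set)
'e' @ 3: {}  — dead — no transitions
rest 'beadee' ignored (set empty)
end set {} — state 1 not in

Answer: REJECT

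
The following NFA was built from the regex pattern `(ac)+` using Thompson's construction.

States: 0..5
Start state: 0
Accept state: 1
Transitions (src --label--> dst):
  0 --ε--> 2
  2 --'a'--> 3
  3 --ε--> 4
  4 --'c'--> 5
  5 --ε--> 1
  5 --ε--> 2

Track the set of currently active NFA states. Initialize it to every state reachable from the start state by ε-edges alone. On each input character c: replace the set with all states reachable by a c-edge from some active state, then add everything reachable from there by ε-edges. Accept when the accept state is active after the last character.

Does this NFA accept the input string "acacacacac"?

initial (ε-close {0}): {0,2}
'a' @ 1: {3,4}
'c' @ 2: {1,2,5}  (accept∈set)
'a' @ 3: {3,4}
'c' @ 4: {1,2,5}  (accept∈set)
'a' @ 5: {3,4}
'c' @ 6: {1,2,5}  (accept∈set)
'a' @ 7: {3,4}
'c' @ 8: {1,2,5}  (accept∈set)
'a' @ 9: {3,4}
'c' @ 10: {1,2,5}  (accept∈set)
end set {1,2,5} — state 1 in

Answer: ACCEPT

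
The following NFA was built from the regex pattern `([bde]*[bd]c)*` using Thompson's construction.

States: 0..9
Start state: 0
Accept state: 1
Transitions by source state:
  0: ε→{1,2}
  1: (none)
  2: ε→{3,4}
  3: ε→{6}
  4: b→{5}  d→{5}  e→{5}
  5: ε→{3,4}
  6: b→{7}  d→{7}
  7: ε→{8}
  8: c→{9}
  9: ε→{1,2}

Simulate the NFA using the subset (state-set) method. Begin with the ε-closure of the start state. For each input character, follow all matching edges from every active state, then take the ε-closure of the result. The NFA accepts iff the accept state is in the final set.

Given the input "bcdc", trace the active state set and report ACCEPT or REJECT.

start: ε-closure({0}) = {0,1,2,3,4,6}
'b' @ 1: {3,4,5,6,7,8}
'c' @ 2: {1,2,3,4,6,9}  (accept∈set)
'd' @ 3: {3,4,5,6,7,8}
'c' @ 4: {1,2,3,4,6,9}  (accept∈set)
final: {1,2,3,4,6,9}; accept 1 in set

Answer: ACCEPT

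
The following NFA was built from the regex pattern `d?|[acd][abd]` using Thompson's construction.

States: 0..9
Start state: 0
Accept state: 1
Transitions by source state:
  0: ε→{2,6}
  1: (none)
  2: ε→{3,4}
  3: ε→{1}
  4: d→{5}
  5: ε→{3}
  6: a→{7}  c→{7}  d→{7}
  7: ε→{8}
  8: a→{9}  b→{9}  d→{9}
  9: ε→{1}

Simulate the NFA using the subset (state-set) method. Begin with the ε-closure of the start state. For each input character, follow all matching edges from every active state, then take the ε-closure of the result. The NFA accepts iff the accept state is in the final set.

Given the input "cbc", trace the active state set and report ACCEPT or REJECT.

Answer: REJECT

Derivation:
start: ε-closure({0}) = {0,1,2,3,4,6}
'c' @ 1: {7,8}
'b' @ 2: {1,9}  (accept∈set)
'c' @ 3: {}  — no active states
after full input: {}  (accept=1 not in)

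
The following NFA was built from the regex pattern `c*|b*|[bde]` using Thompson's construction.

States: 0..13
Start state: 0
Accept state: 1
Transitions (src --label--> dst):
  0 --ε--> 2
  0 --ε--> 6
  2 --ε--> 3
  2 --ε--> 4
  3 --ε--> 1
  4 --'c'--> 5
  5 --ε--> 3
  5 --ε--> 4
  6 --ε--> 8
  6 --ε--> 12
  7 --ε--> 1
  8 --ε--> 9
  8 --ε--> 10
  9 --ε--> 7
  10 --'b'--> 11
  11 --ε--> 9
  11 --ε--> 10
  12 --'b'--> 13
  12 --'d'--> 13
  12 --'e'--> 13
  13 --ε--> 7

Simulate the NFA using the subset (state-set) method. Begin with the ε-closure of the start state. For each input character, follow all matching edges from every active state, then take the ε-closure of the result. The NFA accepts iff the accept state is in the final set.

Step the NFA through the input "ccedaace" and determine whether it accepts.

S₀ = ε-closure({0}) = {0,1,2,3,4,6,7,8,9,10,12}
'c' @ 1: {1,3,4,5}  (accept∈set)
'c' @ 2: {1,3,4,5}  (accept∈set)
'e' @ 3: {}  — state set empty
rest 'daace' ignored (set empty)
after full input: {}  (accept=1 not in)

Answer: REJECT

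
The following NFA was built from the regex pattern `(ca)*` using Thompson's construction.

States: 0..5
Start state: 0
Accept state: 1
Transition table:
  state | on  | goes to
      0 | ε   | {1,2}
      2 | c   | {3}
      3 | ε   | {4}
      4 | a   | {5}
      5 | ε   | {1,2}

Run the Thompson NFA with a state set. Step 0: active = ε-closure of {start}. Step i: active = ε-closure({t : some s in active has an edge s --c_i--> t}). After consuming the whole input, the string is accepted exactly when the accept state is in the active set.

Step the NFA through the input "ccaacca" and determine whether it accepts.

initial (ε-close {0}): {0,1,2}
'c' @ 1: {3,4}
'c' @ 2: {}  — state set empty
rest 'aacca' ignored (set empty)
after full input: {}  (accept=1 not in)

Answer: REJECT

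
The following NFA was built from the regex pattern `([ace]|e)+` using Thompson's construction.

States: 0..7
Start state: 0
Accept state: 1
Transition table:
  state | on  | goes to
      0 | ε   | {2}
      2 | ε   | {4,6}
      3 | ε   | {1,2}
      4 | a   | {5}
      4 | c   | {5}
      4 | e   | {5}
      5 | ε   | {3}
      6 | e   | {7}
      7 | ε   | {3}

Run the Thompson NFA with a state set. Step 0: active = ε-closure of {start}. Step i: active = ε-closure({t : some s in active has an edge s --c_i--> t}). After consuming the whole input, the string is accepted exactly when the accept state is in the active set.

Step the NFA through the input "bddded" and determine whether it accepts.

start: ε-closure({0}) = {0,2,4,6}
'b' @ 1: {}  — no active states
rest 'ddded' ignored (set empty)
after full input: {}  (accept=1 not in)

Answer: REJECT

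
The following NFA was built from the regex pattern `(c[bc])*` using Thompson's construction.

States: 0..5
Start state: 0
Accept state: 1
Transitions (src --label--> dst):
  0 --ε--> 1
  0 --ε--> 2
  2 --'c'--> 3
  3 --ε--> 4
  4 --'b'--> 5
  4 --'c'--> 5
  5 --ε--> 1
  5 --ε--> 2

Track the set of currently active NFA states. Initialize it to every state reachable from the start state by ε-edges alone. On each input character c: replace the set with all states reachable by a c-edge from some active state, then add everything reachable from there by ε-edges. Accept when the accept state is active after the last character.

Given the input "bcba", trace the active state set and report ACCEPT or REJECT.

Answer: REJECT

Trace:
start: ε-closure({0}) = {0,1,2}
'b' @ 1: {}  — state set empty
rest 'cba' ignored (set empty)
end set {} — state 1 not in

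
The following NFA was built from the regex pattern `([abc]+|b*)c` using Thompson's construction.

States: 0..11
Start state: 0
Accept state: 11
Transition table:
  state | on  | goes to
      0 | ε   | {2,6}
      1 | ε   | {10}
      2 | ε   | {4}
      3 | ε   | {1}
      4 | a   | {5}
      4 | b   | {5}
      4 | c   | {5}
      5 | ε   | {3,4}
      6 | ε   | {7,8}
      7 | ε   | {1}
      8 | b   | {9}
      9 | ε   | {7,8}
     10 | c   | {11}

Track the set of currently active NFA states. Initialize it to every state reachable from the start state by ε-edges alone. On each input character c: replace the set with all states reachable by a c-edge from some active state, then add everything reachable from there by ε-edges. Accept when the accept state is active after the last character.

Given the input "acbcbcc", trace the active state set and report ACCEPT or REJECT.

initial (ε-close {0}): {0,1,2,4,6,7,8,10}
'a' @ 1: {1,3,4,5,10}
'c' @ 2: {1,3,4,5,10,11}  (accept∈set)
'b' @ 3: {1,3,4,5,10}
'c' @ 4: {1,3,4,5,10,11}  (accept∈set)
'b' @ 5: {1,3,4,5,10}
'c' @ 6: {1,3,4,5,10,11}  (accept∈set)
'c' @ 7: {1,3,4,5,10,11}  (accept∈set)
after full input: {1,3,4,5,10,11}  (accept=11 in)

Answer: ACCEPT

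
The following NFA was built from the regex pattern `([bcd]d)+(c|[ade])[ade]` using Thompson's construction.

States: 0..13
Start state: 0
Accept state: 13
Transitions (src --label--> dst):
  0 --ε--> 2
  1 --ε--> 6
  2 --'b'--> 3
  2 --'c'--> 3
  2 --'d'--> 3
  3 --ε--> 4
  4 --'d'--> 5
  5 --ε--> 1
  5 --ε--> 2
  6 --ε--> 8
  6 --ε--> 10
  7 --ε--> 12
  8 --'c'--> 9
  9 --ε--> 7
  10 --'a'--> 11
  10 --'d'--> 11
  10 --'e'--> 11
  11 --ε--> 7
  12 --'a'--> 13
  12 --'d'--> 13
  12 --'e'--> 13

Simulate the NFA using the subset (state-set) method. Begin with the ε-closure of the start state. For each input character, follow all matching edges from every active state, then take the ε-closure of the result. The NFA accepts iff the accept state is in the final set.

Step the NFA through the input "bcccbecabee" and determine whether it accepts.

Answer: REJECT

Derivation:
initial (ε-close {0}): {0,2}
'b' @ 1: {3,4}
'c' @ 2: {}  — state set empty
rest 'ccbecabee' ignored (set empty)
after full input: {}  (accept=13 not in)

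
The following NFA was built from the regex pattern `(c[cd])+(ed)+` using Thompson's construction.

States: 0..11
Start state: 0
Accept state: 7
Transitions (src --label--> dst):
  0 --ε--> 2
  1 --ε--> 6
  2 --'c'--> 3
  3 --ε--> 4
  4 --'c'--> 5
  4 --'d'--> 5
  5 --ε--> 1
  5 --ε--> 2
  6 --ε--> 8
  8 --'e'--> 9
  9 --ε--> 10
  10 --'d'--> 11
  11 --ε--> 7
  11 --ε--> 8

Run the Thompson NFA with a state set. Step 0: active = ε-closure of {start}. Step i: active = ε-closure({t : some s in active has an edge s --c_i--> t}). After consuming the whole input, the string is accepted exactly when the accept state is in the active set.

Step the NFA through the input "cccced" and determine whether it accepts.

initial (ε-close {0}): {0,2}
'c' @ 1: {3,4}
'c' @ 2: {1,2,5,6,8}
'c' @ 3: {3,4}
'c' @ 4: {1,2,5,6,8}
'e' @ 5: {9,10}
'd' @ 6: {7,8,11}  ✓accept
after full input: {7,8,11}  (accept=7 in)

Answer: ACCEPT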